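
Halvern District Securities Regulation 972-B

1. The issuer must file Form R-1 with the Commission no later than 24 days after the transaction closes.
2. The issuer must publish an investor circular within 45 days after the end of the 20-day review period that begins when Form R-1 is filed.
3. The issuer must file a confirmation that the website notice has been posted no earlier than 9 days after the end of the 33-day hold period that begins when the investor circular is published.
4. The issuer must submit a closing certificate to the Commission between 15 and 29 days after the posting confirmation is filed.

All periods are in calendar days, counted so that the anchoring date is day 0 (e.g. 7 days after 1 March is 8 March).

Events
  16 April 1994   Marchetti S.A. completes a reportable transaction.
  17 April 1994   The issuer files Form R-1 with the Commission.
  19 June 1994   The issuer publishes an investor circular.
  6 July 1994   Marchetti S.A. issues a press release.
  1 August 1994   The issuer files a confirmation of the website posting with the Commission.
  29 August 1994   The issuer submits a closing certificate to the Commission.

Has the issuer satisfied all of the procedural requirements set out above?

Step 1: 24 days after 16 April 1994 (when the transaction closes) is 10 May 1994; 17 April 1994 is within that limit.
Step 2: 45 days after 7 May 1994 (end of the 20-day review period, which began when Form R-1 is filed on 17 April 1994) is 21 June 1994; 19 June 1994 is within that limit.
Step 3: the earliest permitted date is 9 days after 22 July 1994 (end of the 33-day hold period, which began when the investor circular is published on 19 June 1994), i.e. 31 July 1994; 1 August 1994 is on or after that date.
Step 4: the window is 15–29 days after 1 August 1994 (when the posting confirmation is filed), so 16 August 1994 through 30 August 1994; done 29 August 1994 — within the window.

Yes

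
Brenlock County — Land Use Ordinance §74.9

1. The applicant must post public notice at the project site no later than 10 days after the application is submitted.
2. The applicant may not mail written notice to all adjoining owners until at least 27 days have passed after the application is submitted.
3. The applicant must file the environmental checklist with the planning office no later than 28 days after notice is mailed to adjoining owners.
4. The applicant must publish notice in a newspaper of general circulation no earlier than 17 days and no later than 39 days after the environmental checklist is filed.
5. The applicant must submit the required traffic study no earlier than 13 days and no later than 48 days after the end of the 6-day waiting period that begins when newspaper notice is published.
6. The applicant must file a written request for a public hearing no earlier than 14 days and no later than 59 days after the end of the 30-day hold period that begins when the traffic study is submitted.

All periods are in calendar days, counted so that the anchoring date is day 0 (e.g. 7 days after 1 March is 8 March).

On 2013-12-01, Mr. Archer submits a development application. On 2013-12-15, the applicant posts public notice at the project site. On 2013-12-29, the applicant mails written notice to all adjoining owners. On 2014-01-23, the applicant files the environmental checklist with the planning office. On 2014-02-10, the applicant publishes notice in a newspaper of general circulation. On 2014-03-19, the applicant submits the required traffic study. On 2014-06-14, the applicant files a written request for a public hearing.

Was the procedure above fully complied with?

(1) due by 2013-12-01 + 10 days = 2013-12-11; 2013-12-15 misses that deadline by 4 days.
Later steps need not be reached.

No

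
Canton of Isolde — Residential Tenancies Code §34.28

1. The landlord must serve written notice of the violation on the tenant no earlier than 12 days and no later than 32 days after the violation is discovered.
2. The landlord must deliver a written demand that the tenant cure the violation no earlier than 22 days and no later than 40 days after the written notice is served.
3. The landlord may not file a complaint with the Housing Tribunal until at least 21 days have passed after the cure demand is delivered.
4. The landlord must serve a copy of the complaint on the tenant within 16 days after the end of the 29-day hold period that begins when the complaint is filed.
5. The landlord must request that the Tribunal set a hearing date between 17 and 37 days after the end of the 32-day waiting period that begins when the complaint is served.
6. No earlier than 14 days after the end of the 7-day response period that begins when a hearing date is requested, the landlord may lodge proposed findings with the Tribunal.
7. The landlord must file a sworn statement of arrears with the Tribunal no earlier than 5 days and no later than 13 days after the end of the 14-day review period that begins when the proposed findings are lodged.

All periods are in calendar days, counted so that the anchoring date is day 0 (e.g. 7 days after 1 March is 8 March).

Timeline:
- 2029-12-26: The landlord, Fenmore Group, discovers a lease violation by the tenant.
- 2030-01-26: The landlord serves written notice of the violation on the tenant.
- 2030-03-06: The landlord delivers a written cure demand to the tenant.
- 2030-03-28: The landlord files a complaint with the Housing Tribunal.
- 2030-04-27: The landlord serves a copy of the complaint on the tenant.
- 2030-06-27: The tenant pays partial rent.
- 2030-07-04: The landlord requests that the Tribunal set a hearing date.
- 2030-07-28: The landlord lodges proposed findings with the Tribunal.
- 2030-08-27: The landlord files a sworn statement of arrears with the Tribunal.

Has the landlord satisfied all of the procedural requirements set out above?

(1) the permitted window runs from 2029-12-26 + 12 = 2030-01-07 to 2029-12-26 + 32 = 2030-01-27; done 2030-01-26, which is between those dates.
(2) the permitted window runs from 2030-01-26 + 22 = 2030-02-17 to 2030-01-26 + 40 = 2030-03-07; 2030-03-06 falls inside that range.
(3) permitted from 2030-03-06 + 21 days = 2030-03-27 onward; done 2030-03-28, after the minimum wait.
(4) due by 2030-04-26 + 16 days = 2030-05-12; 2030-04-27 is within that limit.
(5) the permitted window runs from 2030-05-29 + 17 = 2030-06-15 to 2030-05-29 + 37 = 2030-07-05; 2030-07-04 falls inside that range.
(6) permitted from 2030-07-11 + 14 days = 2030-07-25 onward; 2030-07-28 is on or after that date.
(7) the permitted window runs from 2030-08-11 + 5 = 2030-08-16 to 2030-08-11 + 13 = 2030-08-24; done 2030-08-27 — 3 days after the window closed.

No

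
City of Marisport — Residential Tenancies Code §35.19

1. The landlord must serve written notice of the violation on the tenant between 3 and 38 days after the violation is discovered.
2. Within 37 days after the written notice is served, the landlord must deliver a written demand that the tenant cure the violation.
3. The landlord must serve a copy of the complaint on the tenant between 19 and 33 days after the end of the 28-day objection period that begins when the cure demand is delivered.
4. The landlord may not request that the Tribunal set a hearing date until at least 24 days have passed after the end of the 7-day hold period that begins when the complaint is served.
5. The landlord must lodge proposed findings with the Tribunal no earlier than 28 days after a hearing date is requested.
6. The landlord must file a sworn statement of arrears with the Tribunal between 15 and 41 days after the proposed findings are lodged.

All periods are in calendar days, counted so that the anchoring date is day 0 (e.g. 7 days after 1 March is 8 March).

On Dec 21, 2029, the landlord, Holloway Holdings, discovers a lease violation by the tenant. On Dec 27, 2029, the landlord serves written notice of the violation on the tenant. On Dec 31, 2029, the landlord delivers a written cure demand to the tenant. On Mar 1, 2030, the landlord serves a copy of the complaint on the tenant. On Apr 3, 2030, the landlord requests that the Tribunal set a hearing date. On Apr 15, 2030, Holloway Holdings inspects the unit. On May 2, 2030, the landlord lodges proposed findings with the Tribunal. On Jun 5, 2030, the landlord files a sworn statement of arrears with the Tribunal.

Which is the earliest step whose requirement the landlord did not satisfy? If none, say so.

None — every step was satisfied

(1) the permitted window runs from Dec 21, 2029 + 3 = Dec 24, 2029 to Dec 21, 2029 + 38 = Jan 28, 2030; done Dec 27, 2029 — within the window.
(2) due by Dec 27, 2029 + 37 days = Feb 2, 2030; completed Dec 31, 2029, before the deadline.
(3) the permitted window runs from Jan 28, 2030 + 19 = Feb 16, 2030 to Jan 28, 2030 + 33 = Mar 2, 2030; done Mar 1, 2030, which is between those dates.
(4) permitted from Mar 8, 2030 + 24 days = Apr 1, 2030 onward; done Apr 3, 2030 — permitted.
(5) permitted from Apr 3, 2030 + 28 days = May 1, 2030 onward; May 2, 2030 is on or after that date.
(6) the permitted window runs from May 2, 2030 + 15 = May 17, 2030 to May 2, 2030 + 41 = Jun 12, 2030; Jun 5, 2030 falls inside that range.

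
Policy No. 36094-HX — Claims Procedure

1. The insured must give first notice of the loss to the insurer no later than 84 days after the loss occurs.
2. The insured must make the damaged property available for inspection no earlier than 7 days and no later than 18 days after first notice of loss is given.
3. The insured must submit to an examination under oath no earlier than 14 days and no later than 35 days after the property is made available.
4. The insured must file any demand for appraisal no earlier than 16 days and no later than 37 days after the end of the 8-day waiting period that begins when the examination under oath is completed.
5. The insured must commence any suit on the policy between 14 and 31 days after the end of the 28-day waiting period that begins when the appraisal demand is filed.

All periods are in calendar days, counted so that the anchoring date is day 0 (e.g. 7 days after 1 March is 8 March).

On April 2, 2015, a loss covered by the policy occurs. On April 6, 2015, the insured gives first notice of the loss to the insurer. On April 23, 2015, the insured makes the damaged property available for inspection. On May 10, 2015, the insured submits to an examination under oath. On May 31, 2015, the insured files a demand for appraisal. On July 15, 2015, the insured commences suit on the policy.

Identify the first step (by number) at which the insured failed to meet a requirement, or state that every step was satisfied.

Step 1 — counting 84 days from April 2, 2015 (when the loss occurs) gives a deadline of June 25, 2015; April 6, 2015 is within that limit.
Step 2 — 7 and 18 days from April 6, 2015 (when first notice of loss is given) are April 13, 2015 and April 24, 2015 respectively; April 23, 2015 falls inside that range.
Step 3 — 14 and 35 days from April 23, 2015 (when the property is made available) are May 7, 2015 and May 28, 2015 respectively; done May 10, 2015 — within the window.
Step 4 — 16 and 37 days from May 18, 2015 (end of the 8-day waiting period, which began when the examination under oath is completed on May 10, 2015) are June 3, 2015 and June 24, 2015 respectively; May 31, 2015 is 3 days too early.
That is the first point of non-compliance.

Step 4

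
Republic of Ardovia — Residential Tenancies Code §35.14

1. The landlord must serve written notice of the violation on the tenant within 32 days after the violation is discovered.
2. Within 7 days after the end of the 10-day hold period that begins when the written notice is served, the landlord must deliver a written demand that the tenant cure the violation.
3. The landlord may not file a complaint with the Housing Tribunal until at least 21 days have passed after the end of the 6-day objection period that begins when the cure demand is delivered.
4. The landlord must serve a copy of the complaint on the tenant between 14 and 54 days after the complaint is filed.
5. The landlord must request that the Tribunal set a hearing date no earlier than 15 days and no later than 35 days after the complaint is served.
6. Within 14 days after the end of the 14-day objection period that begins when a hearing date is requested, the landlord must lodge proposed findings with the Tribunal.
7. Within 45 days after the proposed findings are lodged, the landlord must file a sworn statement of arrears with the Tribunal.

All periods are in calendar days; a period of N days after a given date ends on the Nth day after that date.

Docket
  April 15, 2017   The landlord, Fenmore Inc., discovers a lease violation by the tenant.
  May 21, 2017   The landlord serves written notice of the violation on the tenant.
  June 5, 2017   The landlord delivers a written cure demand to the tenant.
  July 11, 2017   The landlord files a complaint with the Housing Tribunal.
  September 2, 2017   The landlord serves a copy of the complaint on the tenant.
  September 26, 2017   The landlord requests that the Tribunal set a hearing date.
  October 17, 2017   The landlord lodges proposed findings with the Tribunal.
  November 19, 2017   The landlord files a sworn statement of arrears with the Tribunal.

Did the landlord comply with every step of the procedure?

Step 1: 32 days after April 15, 2017 (when the violation is discovered) is May 17, 2017; not done until May 21, 2017, 4 days after the deadline.

No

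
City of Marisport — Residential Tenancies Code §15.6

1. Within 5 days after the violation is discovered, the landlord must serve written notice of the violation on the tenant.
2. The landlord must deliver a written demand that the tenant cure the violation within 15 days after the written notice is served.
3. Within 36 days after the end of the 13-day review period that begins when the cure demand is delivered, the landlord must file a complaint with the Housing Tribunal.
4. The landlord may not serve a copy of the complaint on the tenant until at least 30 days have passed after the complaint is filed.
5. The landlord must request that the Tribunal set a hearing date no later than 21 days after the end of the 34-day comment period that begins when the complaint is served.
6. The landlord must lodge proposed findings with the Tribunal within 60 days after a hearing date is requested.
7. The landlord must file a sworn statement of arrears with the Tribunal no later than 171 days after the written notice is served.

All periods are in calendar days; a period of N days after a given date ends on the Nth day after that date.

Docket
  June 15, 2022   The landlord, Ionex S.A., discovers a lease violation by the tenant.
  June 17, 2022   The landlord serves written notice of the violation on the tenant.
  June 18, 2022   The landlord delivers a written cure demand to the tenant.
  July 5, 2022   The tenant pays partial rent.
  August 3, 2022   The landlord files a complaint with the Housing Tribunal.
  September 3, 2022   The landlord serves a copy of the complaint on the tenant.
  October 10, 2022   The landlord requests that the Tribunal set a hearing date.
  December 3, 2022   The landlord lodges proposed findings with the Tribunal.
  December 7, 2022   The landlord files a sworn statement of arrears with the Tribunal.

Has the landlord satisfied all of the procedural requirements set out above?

No

Step 1 — counting 5 days from June 15, 2022 (when the violation is discovered) gives a deadline of June 20, 2022; completed June 17, 2022, before the deadline.
Step 2 — counting 15 days from June 17, 2022 (when the written notice is served) gives a deadline of July 2, 2022; completed June 18, 2022, before the deadline.
Step 3 — counting 36 days from July 1, 2022 (end of the 13-day review period, which began when the cure demand is delivered on June 18, 2022) gives a deadline of August 6, 2022; August 3, 2022 is within that limit.
Step 4 — must wait 30 days from August 3, 2022 (when the complaint is filed), so not before September 2, 2022; September 3, 2022 is on or after that date.
Step 5 — counting 21 days from October 7, 2022 (end of the 34-day comment period, which began when the complaint is served on September 3, 2022) gives a deadline of October 28, 2022; completed October 10, 2022, before the deadline.
Step 6 — counting 60 days from October 10, 2022 (when a hearing date is requested) gives a deadline of December 9, 2022; December 3, 2022 is within that limit.
Step 7 — counting 171 days from June 17, 2022 (when the written notice is served) gives a deadline of December 5, 2022; done December 7, 2022 — 2 days late.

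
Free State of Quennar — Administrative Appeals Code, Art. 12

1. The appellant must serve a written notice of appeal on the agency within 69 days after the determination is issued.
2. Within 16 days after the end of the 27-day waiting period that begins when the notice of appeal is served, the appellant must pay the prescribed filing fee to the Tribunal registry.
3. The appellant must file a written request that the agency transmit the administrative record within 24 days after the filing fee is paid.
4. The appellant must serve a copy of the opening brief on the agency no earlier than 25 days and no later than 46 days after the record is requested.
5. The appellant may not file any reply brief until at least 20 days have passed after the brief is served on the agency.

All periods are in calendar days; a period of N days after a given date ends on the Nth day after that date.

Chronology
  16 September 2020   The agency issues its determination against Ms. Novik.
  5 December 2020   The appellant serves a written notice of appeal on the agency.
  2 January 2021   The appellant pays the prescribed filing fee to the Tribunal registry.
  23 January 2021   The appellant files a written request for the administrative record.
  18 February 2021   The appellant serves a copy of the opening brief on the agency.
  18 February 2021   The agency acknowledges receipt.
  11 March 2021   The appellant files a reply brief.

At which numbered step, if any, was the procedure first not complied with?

Step 1

(1) due by 16 September 2020 + 69 days = 24 November 2020; done 5 December 2020 — 11 days late.
Later steps need not be reached.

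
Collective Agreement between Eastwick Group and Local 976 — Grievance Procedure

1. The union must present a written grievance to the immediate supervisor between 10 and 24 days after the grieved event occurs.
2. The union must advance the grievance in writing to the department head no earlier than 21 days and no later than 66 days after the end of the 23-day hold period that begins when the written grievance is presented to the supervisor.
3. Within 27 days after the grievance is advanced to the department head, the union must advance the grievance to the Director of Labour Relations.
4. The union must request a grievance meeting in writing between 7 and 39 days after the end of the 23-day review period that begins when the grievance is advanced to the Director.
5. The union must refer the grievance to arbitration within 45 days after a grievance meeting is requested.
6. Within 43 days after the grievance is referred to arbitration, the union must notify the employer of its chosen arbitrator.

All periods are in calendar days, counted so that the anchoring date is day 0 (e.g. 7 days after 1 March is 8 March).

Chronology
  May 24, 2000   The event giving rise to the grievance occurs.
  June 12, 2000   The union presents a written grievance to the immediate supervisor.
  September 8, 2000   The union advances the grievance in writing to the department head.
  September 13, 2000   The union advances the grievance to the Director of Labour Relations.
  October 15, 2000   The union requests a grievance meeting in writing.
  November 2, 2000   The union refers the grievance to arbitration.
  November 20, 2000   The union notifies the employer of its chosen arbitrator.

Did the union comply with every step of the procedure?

(1) the permitted window runs from May 24, 2000 + 10 = June 3, 2000 to May 24, 2000 + 24 = June 17, 2000; done June 12, 2000 — within the window.
(2) the permitted window runs from July 5, 2000 + 21 = July 26, 2000 to July 5, 2000 + 66 = September 9, 2000; done September 8, 2000, which is between those dates.
(3) due by September 8, 2000 + 27 days = October 5, 2000; done September 13, 2000 — timely.
(4) the permitted window runs from October 6, 2000 + 7 = October 13, 2000 to October 6, 2000 + 39 = November 14, 2000; October 15, 2000 falls inside that range.
(5) due by October 15, 2000 + 45 days = November 29, 2000; completed November 2, 2000, before the deadline.
(6) due by November 2, 2000 + 43 days = December 15, 2000; completed November 20, 2000, before the deadline.

Yes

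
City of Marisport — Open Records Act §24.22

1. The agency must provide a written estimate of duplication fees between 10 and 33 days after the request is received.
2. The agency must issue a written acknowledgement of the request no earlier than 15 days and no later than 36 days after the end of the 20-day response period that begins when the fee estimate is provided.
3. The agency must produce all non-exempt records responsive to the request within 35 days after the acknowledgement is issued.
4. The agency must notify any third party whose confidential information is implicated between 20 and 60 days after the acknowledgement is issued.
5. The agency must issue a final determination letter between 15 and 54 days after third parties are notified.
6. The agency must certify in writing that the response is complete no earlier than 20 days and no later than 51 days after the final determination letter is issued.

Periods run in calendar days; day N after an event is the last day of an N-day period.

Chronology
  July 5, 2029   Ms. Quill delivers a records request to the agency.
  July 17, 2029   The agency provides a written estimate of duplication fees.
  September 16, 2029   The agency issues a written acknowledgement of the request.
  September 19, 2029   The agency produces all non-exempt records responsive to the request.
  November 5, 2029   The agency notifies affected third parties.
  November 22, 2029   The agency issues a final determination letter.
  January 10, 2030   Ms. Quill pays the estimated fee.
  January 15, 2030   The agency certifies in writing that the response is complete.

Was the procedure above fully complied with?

No

(1) the permitted window runs from July 5, 2029 + 10 = July 15, 2029 to July 5, 2029 + 33 = August 7, 2029; done July 17, 2029, which is between those dates.
(2) the permitted window runs from August 6, 2029 + 15 = August 21, 2029 to August 6, 2029 + 36 = September 11, 2029; September 16, 2029 is 5 days past the end of the window.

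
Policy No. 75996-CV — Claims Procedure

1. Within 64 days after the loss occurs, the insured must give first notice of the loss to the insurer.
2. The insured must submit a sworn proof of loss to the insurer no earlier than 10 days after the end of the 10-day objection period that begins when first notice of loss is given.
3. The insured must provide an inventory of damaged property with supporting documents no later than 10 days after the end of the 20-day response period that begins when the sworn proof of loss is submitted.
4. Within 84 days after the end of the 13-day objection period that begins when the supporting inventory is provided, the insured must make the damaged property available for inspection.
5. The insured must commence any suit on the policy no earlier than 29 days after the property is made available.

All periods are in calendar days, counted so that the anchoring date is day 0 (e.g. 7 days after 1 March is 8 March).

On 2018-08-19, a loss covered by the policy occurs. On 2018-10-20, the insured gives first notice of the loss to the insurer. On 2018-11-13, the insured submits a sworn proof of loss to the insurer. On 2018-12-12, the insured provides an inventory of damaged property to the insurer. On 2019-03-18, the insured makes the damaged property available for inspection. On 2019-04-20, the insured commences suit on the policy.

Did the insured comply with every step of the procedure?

(1) due by 2018-08-19 + 64 days = 2018-10-22; done 2018-10-20 — timely.
(2) permitted from 2018-10-30 + 10 days = 2018-11-09 onward; 2018-11-13 is on or after that date.
(3) due by 2018-12-03 + 10 days = 2018-12-13; 2018-12-12 is within that limit.
(4) due by 2018-12-25 + 84 days = 2019-03-19; done 2019-03-18 — timely.
(5) permitted from 2019-03-18 + 29 days = 2019-04-16 onward; 2019-04-20 is on or after that date.

Yes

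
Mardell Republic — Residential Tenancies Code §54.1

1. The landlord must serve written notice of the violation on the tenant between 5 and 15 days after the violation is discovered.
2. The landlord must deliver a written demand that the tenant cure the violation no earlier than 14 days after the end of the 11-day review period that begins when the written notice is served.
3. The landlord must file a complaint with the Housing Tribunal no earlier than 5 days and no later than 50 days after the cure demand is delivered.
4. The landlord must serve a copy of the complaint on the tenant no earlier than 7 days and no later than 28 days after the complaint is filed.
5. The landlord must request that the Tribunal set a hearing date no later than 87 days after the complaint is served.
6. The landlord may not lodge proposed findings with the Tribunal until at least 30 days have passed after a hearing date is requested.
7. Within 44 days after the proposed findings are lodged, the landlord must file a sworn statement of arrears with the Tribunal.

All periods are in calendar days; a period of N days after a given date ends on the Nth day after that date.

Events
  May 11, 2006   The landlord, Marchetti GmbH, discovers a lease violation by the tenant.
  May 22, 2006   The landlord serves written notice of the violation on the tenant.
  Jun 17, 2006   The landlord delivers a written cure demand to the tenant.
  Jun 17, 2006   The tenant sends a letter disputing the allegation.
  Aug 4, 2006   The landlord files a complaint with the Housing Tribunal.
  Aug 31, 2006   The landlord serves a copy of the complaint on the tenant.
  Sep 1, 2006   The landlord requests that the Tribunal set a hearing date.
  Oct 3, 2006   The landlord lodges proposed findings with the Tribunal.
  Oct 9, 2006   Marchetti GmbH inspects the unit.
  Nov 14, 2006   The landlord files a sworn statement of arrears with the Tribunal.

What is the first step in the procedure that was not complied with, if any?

Step 1: the window is 5–15 days after May 11, 2006 (when the violation is discovered), so May 16, 2006 through May 26, 2006; done May 22, 2006, which is between those dates.
Step 2: the earliest permitted date is 14 days after Jun 2, 2006 (end of the 11-day review period, which began when the written notice is served on May 22, 2006), i.e. Jun 16, 2006; done Jun 17, 2006 — permitted.
Step 3: the window is 5–50 days after Jun 17, 2006 (when the cure demand is delivered), so Jun 22, 2006 through Aug 6, 2006; done Aug 4, 2006 — within the window.
Step 4: the window is 7–28 days after Aug 4, 2006 (when the complaint is filed), so Aug 11, 2006 through Sep 1, 2006; done Aug 31, 2006 — within the window.
Step 5: 87 days after Aug 31, 2006 (when the complaint is served) is Nov 26, 2006; completed Sep 1, 2006, before the deadline.
Step 6: the earliest permitted date is 30 days after Sep 1, 2006 (when a hearing date is requested), i.e. Oct 1, 2006; done Oct 3, 2006 — permitted.
Step 7: 44 days after Oct 3, 2006 (when the proposed findings are lodged) is Nov 16, 2006; Nov 14, 2006 is within that limit.

None — every step was satisfied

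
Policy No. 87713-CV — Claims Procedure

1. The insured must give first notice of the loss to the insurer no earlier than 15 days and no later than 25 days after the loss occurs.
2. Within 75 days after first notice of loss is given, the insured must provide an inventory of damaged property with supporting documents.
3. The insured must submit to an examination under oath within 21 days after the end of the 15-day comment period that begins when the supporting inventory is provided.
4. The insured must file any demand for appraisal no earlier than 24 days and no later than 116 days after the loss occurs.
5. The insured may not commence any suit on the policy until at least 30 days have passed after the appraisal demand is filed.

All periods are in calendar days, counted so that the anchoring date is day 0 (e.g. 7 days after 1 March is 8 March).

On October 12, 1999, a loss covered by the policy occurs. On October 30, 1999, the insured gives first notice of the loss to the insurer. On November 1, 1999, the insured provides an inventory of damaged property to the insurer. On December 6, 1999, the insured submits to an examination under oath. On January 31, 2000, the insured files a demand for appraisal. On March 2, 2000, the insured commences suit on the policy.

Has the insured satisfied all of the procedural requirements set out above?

Step 1 — 15 and 25 days from October 12, 1999 (when the loss occurs) are October 27, 1999 and November 6, 1999 respectively; done October 30, 1999 — within the window.
Step 2 — counting 75 days from October 30, 1999 (when first notice of loss is given) gives a deadline of January 13, 2000; done November 1, 1999 — timely.
Step 3 — counting 21 days from November 16, 1999 (end of the 15-day comment period, which began when the supporting inventory is provided on November 1, 1999) gives a deadline of December 7, 1999; completed December 6, 1999, before the deadline.
Step 4 — 24 and 116 days from October 12, 1999 (when the loss occurs) are November 5, 1999 and February 5, 2000 respectively; done January 31, 2000 — within the window.
Step 5 — must wait 30 days from January 31, 2000 (when the appraisal demand is filed), so not before March 1, 2000; done March 2, 2000, after the minimum wait.

Yes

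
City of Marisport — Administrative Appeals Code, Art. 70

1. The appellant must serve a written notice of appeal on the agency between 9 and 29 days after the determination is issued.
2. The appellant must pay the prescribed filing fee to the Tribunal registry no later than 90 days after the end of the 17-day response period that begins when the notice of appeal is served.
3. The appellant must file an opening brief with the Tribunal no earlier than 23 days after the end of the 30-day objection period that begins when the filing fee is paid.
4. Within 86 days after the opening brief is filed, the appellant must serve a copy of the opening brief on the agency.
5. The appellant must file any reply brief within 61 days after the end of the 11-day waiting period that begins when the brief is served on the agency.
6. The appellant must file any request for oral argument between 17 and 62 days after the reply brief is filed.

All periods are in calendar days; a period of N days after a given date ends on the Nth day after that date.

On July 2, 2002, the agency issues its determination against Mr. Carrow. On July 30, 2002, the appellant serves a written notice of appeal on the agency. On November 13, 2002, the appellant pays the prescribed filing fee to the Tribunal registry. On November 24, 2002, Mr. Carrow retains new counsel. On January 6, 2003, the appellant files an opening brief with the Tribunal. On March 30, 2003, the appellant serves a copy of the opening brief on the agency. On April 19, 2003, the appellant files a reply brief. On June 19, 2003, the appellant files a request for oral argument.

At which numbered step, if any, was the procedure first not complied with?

Step 1: the window is 9–29 days after July 2, 2002 (when the determination is issued), so July 11, 2002 through July 31, 2002; July 30, 2002 falls inside that range.
Step 2: 90 days after August 16, 2002 (end of the 17-day response period, which began when the notice of appeal is served on July 30, 2002) is November 14, 2002; done November 13, 2002 — timely.
Step 3: the earliest permitted date is 23 days after December 13, 2002 (end of the 30-day objection period, which began when the filing fee is paid on November 13, 2002), i.e. January 5, 2003; January 6, 2003 is on or after that date.
Step 4: 86 days after January 6, 2003 (when the opening brief is filed) is April 2, 2003; done March 30, 2003 — timely.
Step 5: 61 days after April 10, 2003 (end of the 11-day waiting period, which began when the brief is served on the agency on March 30, 2003) is June 10, 2003; done April 19, 2003 — timely.
Step 6: the window is 17–62 days after April 19, 2003 (when the reply brief is filed), so May 6, 2003 through June 20, 2003; June 19, 2003 falls inside that range.

None — every step was satisfied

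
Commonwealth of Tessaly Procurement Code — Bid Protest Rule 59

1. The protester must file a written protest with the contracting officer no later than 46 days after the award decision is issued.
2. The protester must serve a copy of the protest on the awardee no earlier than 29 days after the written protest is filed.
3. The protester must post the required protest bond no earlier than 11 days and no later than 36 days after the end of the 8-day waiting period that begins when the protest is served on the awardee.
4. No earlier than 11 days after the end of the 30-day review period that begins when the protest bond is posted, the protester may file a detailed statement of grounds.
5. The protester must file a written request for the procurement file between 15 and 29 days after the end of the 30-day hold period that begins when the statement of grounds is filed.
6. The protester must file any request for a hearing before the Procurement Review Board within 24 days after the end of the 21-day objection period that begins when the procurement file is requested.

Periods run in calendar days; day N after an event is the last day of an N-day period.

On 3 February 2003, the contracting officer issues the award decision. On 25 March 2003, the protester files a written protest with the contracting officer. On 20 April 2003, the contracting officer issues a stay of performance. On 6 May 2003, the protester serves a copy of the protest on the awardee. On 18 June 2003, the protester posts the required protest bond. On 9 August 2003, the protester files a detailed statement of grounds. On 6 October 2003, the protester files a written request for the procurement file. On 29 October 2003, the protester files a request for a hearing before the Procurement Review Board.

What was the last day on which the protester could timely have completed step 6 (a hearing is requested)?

20 November 2003

The procurement file is requested on 6 October 2003; the 21-day objection period therefore ends 27 October 2003, and step 6 runs from that date. 24 days after 27 October 2003 is 20 November 2003.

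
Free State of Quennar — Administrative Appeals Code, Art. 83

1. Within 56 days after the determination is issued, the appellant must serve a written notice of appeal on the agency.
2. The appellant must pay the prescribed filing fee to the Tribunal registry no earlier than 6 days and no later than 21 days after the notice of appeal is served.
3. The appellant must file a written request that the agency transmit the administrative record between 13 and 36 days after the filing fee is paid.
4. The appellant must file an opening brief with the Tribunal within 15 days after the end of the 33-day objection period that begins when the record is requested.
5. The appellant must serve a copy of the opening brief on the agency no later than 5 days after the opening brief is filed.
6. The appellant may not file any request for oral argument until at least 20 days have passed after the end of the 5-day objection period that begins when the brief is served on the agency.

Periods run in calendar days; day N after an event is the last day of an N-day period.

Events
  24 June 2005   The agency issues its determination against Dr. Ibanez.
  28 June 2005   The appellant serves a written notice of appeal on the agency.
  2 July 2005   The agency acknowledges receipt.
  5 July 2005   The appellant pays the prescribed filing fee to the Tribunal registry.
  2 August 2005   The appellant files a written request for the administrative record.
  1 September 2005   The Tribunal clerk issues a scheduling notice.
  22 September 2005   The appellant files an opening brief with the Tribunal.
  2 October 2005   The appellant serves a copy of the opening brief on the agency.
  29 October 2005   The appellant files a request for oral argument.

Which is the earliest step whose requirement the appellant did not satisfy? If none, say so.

Step 4

(1) due by 24 June 2005 + 56 days = 19 August 2005; done 28 June 2005 — timely.
(2) the permitted window runs from 28 June 2005 + 6 = 4 July 2005 to 28 June 2005 + 21 = 19 July 2005; done 5 July 2005, which is between those dates.
(3) the permitted window runs from 5 July 2005 + 13 = 18 July 2005 to 5 July 2005 + 36 = 10 August 2005; done 2 August 2005, which is between those dates.
(4) due by 4 September 2005 + 15 days = 19 September 2005; not done until 22 September 2005, 3 days after the deadline.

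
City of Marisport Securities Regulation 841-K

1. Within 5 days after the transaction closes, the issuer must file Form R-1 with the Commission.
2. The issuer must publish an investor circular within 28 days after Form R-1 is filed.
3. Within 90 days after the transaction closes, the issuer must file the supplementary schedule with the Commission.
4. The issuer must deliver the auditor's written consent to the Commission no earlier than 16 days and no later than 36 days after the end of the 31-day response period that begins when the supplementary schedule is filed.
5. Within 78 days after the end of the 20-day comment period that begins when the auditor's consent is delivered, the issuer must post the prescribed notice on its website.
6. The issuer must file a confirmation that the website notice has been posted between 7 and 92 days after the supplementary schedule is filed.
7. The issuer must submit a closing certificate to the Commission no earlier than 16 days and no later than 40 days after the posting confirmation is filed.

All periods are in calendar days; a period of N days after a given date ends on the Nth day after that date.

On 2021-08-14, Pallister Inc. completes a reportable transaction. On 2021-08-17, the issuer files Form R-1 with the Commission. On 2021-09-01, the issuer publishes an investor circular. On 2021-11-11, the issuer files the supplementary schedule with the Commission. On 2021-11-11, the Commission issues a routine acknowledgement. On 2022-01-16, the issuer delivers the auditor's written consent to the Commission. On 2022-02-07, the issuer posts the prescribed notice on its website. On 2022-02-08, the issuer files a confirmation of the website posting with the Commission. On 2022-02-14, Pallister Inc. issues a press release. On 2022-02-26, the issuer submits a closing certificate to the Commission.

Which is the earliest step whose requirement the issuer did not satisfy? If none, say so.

Step 1: 5 days after 2021-08-14 (when the transaction closes) is 2021-08-19; 2021-08-17 is within that limit.
Step 2: 28 days after 2021-08-17 (when Form R-1 is filed) is 2021-09-14; done 2021-09-01 — timely.
Step 3: 90 days after 2021-08-14 (when the transaction closes) is 2021-11-12; 2021-11-11 is within that limit.
Step 4: the window is 16–36 days after 2021-12-12 (end of the 31-day response period, which began when the supplementary schedule is filed on 2021-11-11), so 2021-12-28 through 2022-01-17; done 2022-01-16 — within the window.
Step 5: 78 days after 2022-02-05 (end of the 20-day comment period, which began when the auditor's consent is delivered on 2022-01-16) is 2022-04-24; 2022-02-07 is within that limit.
Step 6: the window is 7–92 days after 2021-11-11 (when the supplementary schedule is filed), so 2021-11-18 through 2022-02-11; 2022-02-08 falls inside that range.
Step 7: the window is 16–40 days after 2022-02-08 (when the posting confirmation is filed), so 2022-02-24 through 2022-03-20; 2022-02-26 falls inside that range.

None — every step was satisfied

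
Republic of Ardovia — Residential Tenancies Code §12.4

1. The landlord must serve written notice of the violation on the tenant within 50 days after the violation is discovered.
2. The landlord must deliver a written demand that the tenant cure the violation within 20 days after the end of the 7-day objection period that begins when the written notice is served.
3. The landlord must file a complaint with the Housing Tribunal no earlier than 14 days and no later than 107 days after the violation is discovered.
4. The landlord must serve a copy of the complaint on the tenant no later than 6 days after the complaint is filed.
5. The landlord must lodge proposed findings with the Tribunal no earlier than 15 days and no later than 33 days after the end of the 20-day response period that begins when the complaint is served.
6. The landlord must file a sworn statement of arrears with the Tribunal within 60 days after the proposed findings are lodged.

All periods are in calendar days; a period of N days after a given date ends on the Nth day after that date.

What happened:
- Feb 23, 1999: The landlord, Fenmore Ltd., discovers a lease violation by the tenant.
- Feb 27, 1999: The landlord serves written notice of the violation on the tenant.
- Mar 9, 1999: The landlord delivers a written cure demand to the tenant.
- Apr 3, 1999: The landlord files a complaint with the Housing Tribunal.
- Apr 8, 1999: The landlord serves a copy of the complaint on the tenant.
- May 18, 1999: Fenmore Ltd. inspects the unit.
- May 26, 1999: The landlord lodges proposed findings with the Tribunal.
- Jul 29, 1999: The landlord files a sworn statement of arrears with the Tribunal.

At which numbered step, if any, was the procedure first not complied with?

Step 1: 50 days after Feb 23, 1999 (when the violation is discovered) is Apr 14, 1999; done Feb 27, 1999 — timely.
Step 2: 20 days after Mar 6, 1999 (end of the 7-day objection period, which began when the written notice is served on Feb 27, 1999) is Mar 26, 1999; done Mar 9, 1999 — timely.
Step 3: the window is 14–107 days after Feb 23, 1999 (when the violation is discovered), so Mar 9, 1999 through Jun 10, 1999; done Apr 3, 1999, which is between those dates.
Step 4: 6 days after Apr 3, 1999 (when the complaint is filed) is Apr 9, 1999; Apr 8, 1999 is within that limit.
Step 5: the window is 15–33 days after Apr 28, 1999 (end of the 20-day response period, which began when the complaint is served on Apr 8, 1999), so May 13, 1999 through May 31, 1999; done May 26, 1999 — within the window.
Step 6: 60 days after May 26, 1999 (when the proposed findings are lodged) is Jul 25, 1999; done Jul 29, 1999 — 4 days late.
That is the first point of non-compliance.

Step 6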